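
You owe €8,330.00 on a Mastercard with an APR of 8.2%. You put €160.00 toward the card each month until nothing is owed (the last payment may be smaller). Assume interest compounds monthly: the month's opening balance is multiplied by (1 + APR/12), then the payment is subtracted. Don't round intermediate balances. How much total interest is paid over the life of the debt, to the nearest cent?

Monthly rate r = 8.2%/12 = 0.683333% = 0.00683333.
Payoff takes n = ⌈−ln(1 − rB₀/P)/ln(1+r)⌉ = ⌈64.564⌉ = 65 payments; the last is €90.32.
Total paid = 64·€160.00 + €90.32 = €10,330.32.
Total interest = total paid − principal = €10,330.32 − €8,330.00 = €2,000.32.

€2,000.32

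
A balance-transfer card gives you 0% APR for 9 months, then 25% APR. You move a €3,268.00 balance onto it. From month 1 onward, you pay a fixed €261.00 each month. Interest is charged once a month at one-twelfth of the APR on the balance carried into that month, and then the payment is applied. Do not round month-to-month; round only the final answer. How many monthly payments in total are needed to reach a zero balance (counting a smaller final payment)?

13 months

Promo months 1–9 at r₀ = 0%/12 = 0; months 10+ at r₁ = 25%/12 = 0.0208333.
After month 9 (no interest yet): B = €3,268.00 − 9·€261.00 = €919.00.
Then at r₁ with €261.00/mo: n₂ = −ln(1 − r₁·B/P)/ln(1+r₁) ≈ 3.69 → 4 more payments.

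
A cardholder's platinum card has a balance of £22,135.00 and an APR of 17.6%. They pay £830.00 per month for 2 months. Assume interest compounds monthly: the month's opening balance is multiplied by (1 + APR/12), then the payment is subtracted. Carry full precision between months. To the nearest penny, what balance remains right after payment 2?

Monthly rate r = 17.6%/12 = 1.46667% = 0.0146667.
Each month: B ← B·(1+r) − £830.00.
Month 1: interest £324.65; balance after payment £21,629.65.
Month 2: interest £317.23; balance after payment £21,116.88.

£21,116.88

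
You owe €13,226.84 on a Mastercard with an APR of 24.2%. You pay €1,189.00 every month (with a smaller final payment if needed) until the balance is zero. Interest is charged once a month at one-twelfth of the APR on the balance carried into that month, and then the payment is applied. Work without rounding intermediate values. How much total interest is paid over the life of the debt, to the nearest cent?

Monthly rate r = 24.2%/12 = 2.01667% = 0.0201667.
Payoff takes n = ⌈−ln(1 − rB₀/P)/ln(1+r)⌉ = ⌈12.724⌉ = 13 payments; the last is €862.88.
Total paid = 12·€1,189.00 + €862.88 = €15,130.88.
Total interest = total paid − principal = €15,130.88 − €13,226.84 = €1,904.04.

€1,904.04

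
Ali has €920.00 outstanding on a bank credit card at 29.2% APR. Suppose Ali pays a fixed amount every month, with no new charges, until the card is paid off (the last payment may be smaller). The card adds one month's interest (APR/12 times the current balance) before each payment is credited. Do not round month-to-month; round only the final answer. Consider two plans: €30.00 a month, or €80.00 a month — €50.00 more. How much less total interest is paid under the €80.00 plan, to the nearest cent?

Monthly rate r = 29.2%/12 = 2.43333% = 0.0243333.
At €30.00/mo: n = ⌈−ln(1 − rB₀/P)/ln(1+r)⌉ = 58 payments (last €1.14); total interest = total paid − €920.00 = €791.14.
At €80.00/mo: 14 payments (last €52.55); total interest €172.55.
Interest saved = €791.14 − €172.55 = €618.59.

€618.59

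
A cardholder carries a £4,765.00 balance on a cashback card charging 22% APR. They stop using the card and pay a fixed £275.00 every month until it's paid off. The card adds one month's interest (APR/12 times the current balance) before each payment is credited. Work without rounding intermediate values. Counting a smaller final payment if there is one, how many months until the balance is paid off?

Monthly rate r = 22%/12 = 1.83333% = 0.0183333.
Recurrence: B ← B·(1+r) − £275.00.
Month 1: interest £87.36; balance after payment £4,577.36.
Month 2: interest £83.92; balance after payment £4,386.28.
Closed form: n = −ln(1 − rB₀/P)/ln(1+r) = −ln(0.68233)/ln(1.01833) ≈ 21.040, so the balance reaches zero during payment 22.

22 months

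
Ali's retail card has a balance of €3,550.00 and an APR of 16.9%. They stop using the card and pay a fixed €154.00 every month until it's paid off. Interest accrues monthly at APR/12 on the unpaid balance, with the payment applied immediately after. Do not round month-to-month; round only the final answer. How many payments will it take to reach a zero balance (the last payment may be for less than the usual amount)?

Monthly rate r = 16.9%/12 = 1.40833% = 0.0140833.
Recurrence: B ← B·(1+r) − €154.00.
Month 1: interest €50.00; balance after payment €3,446.00.
Month 2: interest €48.53; balance after payment €3,340.53.
Closed form: n = −ln(1 − rB₀/P)/ln(1+r) = −ln(0.67535)/ln(1.01408) ≈ 28.067, so the balance reaches zero during payment 29.

29 payments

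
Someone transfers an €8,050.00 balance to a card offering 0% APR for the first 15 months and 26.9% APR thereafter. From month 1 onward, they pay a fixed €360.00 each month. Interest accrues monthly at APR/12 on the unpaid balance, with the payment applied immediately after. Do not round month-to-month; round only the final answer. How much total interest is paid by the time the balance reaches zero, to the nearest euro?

Promo months 1–15 at r₀ = 0%/12 = 0; months 16+ at r₁ = 26.9%/12 = 0.0224167.
After month 15 (no interest yet): B = €8,050.00 − 15·€360.00 = €2,650.00.
Then at r₁ with €360.00/mo: n₂ = −ln(1 − r₁·B/P)/ln(1+r₁) ≈ 8.13 → 9 more payments.
Total paid = 23·€360.00 + €48.93 = €8,328.93; interest = €8,328.93 − €8,050.00 = €278.93.

€279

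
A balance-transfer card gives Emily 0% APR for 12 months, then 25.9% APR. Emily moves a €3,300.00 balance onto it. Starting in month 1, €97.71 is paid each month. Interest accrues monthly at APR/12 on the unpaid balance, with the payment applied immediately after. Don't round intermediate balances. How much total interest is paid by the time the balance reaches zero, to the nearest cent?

Promo months 1–12 at r₀ = 0%/12 = 0; months 13+ at r₁ = 25.9%/12 = 0.0215833.
After month 12 (no interest yet): B = €3,300.00 − 12·€97.71 = €2,127.48.
Then at r₁ with €97.71/mo: n₂ = −ln(1 − r₁·B/P)/ln(1+r₁) ≈ 29.73 → 30 more payments.
Total paid = 41·€97.71 + €71.19 = €4,077.30; interest = €4,077.30 − €3,300.00 = €777.30.

€777.30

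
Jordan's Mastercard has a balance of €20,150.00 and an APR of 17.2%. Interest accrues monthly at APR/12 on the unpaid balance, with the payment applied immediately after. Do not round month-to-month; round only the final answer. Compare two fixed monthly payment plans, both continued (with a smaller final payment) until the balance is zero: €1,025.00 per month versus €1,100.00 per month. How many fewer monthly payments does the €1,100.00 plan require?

2 fewer payments

Monthly rate r = 17.2%/12 = 1.43333% = 0.0143333.
At €1,025.00/mo: n = ⌈−ln(1 − rB₀/P)/ln(1+r)⌉ = 24 payments (last €263.72); total interest = total paid − €20,150.00 = €3,688.72.
At €1,100.00/mo: 22 payments (last €443.08); total interest €3,393.08.
Payments saved = 24 − 22 = 2.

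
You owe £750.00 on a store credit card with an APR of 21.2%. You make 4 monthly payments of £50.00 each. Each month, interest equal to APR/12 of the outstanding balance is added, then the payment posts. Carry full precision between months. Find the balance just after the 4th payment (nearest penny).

Monthly rate r = 21.2%/12 = 1.76667% = 0.0176667.
Each month: B ← B·(1+r) − £50.00.
Month 1: interest £13.25; balance after payment £713.25.
Month 2: interest £12.60; balance after payment £675.85.
Month 3: interest £11.94; balance after payment £637.79.
Month 4: interest £11.27; balance after payment £599.06.

£599.06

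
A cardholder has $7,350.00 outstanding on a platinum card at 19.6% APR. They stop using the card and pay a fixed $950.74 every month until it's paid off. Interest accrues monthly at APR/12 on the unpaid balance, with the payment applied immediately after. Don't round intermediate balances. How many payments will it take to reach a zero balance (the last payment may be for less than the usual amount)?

Monthly rate r = 19.6%/12 = 1.63333% = 0.0163333.
Recurrence: B ← B·(1+r) − $950.74.
Month 1: interest $120.05; balance after payment $6,519.31.
Month 2: interest $106.48; balance after payment $5,675.05.
Closed form: n = −ln(1 − rB₀/P)/ln(1+r) = −ln(0.87373)/ln(1.01633) ≈ 8.332, so the balance reaches zero during payment 9.

9 payments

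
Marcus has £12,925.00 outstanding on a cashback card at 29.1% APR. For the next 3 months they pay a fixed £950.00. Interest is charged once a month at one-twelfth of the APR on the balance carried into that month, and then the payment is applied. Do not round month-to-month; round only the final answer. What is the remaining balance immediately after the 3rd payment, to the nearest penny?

£10,968.61

Monthly rate r = 29.1%/12 = 2.425% = 0.02425.
Each month: B ← B·(1+r) − £950.00.
Month 1: interest £313.43; balance after payment £12,288.43.
Month 2: interest £297.99; balance after payment £11,636.43.
Month 3: interest £282.18; balance after payment £10,968.61.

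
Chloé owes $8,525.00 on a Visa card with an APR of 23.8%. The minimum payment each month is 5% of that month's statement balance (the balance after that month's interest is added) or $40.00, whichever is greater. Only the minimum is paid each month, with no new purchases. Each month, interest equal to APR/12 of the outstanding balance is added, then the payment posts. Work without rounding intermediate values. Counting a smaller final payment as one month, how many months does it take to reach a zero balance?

101 months

Monthly rate r = 23.8%/12 = 1.98333% = 0.0198333.
While 5% of the post-interest balance exceeds $40.00, each month B ← (B·(1+r))·(1 − 0.05), i.e. B shrinks by the factor (1+r)·0.95 = 0.96884.
This holds for months 1–76. Entering month 77 the balance is $768.97; 5% of the post-interest balance is now below $40.00, so the flat $40.00 minimum applies from here.
From month 77 a fixed $40.00 at rate r clears $768.97 in 25 more payments. Total: 76 + 25 = 101 months.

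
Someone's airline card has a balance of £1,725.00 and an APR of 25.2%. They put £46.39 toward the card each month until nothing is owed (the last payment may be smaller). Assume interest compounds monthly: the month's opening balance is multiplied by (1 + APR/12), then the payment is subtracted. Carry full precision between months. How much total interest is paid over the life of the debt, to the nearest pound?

Monthly rate r = 25.2%/12 = 2.1% = 0.021.
Payoff takes n = ⌈−ln(1 − rB₀/P)/ln(1+r)⌉ = ⌈73.049⌉ = 74 payments; the last is £2.27.
Total paid = 73·£46.39 + £2.27 = £3,388.74.
Total interest = total paid − principal = £3,388.74 − £1,725.00 = £1,663.74.

£1,664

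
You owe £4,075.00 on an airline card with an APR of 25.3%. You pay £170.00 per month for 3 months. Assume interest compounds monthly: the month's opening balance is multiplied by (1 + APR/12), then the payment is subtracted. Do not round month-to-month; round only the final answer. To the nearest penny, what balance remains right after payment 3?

£3,817.39

Monthly rate r = 25.3%/12 = 2.10833% = 0.0210833.
Each month: B ← B·(1+r) − £170.00.
Month 1: interest £85.91; balance after payment £3,990.91.
Month 2: interest £84.14; balance after payment £3,905.06.
Month 3: interest £82.33; balance after payment £3,817.39.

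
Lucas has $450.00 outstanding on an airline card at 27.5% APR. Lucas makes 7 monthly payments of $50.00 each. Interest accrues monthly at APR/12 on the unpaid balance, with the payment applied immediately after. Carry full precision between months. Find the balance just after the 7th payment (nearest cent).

Monthly rate r = 27.5%/12 = 2.29167% = 0.0229167.
Each month: B ← B·(1+r) − $50.00.
Month 1: interest $10.31; balance after payment $410.31.
Month 2: interest $9.40; balance after payment $369.72.
Month 3: interest $8.47; balance after payment $328.19.
Month 4: interest $7.52; balance after payment $285.71.
Month 5: interest $6.55; balance after payment $242.26.
Month 6: interest $5.55; balance after payment $197.81.
Month 7: interest $4.53; balance after payment $152.34.

$152.34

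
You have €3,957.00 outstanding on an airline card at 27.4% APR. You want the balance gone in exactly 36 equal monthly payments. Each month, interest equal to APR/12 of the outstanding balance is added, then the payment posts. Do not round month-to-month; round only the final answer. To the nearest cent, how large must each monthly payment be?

€162.40

Monthly rate r = 27.4%/12 = 2.28333% = 0.0228333.
Level-payment amortization: P = B₀·r / (1 − (1+r)^(−n)) = 3957.00·0.0228333 / (1 − 1.02283^(−36)).
Denominator 1 − (1+r)^(−36) = 0.556366253.
P = 90.3515 / 0.556366253 ≈ 162.40.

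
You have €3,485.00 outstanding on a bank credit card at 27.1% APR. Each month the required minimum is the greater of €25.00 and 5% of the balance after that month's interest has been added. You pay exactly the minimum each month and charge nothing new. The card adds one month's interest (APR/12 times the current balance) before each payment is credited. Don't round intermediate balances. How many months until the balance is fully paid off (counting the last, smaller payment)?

94 months

Monthly rate r = 27.1%/12 = 2.25833% = 0.0225833.
While 5% of the post-interest balance exceeds €25.00, each month B ← (B·(1+r))·(1 − 0.05), i.e. B shrinks by the factor (1+r)·0.95 = 0.97145.
This holds for months 1–68. Entering month 69 the balance is €486.32; 5% of the post-interest balance is now below €25.00, so the flat €25.00 minimum applies from here.
From month 69 a fixed €25.00 at rate r clears €486.32 in 26 more payments. Total: 68 + 26 = 94 months.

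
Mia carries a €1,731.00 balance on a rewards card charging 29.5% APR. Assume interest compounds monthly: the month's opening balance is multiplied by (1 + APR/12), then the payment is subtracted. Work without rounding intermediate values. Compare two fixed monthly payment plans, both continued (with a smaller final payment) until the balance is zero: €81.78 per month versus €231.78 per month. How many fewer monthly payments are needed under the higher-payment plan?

Monthly rate r = 29.5%/12 = 2.45833% = 0.0245833.
At €81.78/mo: n = ⌈−ln(1 − rB₀/P)/ln(1+r)⌉ = 31 payments (last €20.75); total interest = total paid − €1,731.00 = €743.15.
At €231.78/mo: 9 payments (last €82.31); total interest €205.55.
Payments saved = 31 − 9 = 22.

22 fewer payments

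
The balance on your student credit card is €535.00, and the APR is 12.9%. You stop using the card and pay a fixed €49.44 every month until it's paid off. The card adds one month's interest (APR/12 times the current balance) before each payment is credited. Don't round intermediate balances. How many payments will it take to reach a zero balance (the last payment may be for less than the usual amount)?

12 payments

Monthly rate r = 12.9%/12 = 1.075% = 0.01075.
Recurrence: B ← B·(1+r) − €49.44.
Month 1: interest €5.75; balance after payment €491.31.
Month 2: interest €5.28; balance after payment €447.15.
Closed form: n = −ln(1 − rB₀/P)/ln(1+r) = −ln(0.88367)/ln(1.01075) ≈ 11.566, so the balance reaches zero during payment 12.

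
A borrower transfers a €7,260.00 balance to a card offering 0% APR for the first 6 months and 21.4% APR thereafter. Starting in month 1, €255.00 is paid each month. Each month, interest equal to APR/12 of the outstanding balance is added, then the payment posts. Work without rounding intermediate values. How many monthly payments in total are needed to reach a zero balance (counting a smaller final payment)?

35 payments

Promo months 1–6 at r₀ = 0%/12 = 0; months 7+ at r₁ = 21.4%/12 = 0.0178333.
After month 6 (no interest yet): B = €7,260.00 − 6·€255.00 = €5,730.00.
Then at r₁ with €255.00/mo: n₂ = −ln(1 − r₁·B/P)/ln(1+r₁) ≈ 28.97 → 29 more payments.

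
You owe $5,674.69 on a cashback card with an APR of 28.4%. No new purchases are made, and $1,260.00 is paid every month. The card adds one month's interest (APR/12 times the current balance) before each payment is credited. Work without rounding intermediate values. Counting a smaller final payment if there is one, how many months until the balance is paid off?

5 months

Monthly rate r = 28.4%/12 = 2.36667% = 0.0236667.
Recurrence: B ← B·(1+r) − $1,260.00.
Month 1: interest $134.30; balance after payment $4,548.99.
Month 2: interest $107.66; balance after payment $3,396.65.
Month 3: interest $80.39; balance after payment $2,217.04.
Month 4: interest $52.47; balance after payment $1,009.51.
Month 5: interest $23.89; balance after payment $0.00.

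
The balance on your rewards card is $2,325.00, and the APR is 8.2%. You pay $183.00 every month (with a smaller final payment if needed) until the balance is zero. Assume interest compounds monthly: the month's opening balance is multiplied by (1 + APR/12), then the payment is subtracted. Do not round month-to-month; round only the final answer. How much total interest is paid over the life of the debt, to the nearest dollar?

$116

Monthly rate r = 8.2%/12 = 0.683333% = 0.00683333.
Payoff takes n = ⌈−ln(1 − rB₀/P)/ln(1+r)⌉ = ⌈13.336⌉ = 14 payments; the last is $61.61.
Total paid = 13·$183.00 + $61.61 = $2,440.61.
Total interest = total paid − principal = $2,440.61 − $2,325.00 = $115.61.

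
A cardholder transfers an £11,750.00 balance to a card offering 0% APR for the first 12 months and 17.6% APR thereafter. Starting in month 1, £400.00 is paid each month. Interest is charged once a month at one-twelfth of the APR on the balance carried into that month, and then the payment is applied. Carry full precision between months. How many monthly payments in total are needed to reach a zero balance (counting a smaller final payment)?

33 months

Promo months 1–12 at r₀ = 0%/12 = 0; months 13+ at r₁ = 17.6%/12 = 0.0146667.
After month 12 (no interest yet): B = £11,750.00 − 12·£400.00 = £6,950.00.
Then at r₁ with £400.00/mo: n₂ = −ln(1 − r₁·B/P)/ln(1+r₁) ≈ 20.20 → 21 more payments.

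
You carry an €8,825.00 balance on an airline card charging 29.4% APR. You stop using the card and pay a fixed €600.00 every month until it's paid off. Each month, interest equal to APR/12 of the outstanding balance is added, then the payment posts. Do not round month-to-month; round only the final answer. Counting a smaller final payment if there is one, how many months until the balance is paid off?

19 months

Monthly rate r = 29.4%/12 = 2.45% = 0.0245.
Recurrence: B ← B·(1+r) − €600.00.
Month 1: interest €216.21; balance after payment €8,441.21.
Month 2: interest €206.81; balance after payment €8,048.02.
Closed form: n = −ln(1 − rB₀/P)/ln(1+r) = −ln(0.63965)/ln(1.0245) ≈ 18.461, so the balance reaches zero during payment 19.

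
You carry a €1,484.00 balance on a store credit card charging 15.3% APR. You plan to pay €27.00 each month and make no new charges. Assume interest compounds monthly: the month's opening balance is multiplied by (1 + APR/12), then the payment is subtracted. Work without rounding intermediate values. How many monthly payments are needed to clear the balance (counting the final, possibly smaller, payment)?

Monthly rate r = 15.3%/12 = 1.275% = 0.01275.
Recurrence: B ← B·(1+r) − €27.00.
Month 1: interest €18.92; balance after payment €1,475.92.
Month 2: interest €18.82; balance after payment €1,467.74.
Closed form: n = −ln(1 − rB₀/P)/ln(1+r) = −ln(0.29922)/ln(1.01275) ≈ 95.235, so the balance reaches zero during payment 96.

96 months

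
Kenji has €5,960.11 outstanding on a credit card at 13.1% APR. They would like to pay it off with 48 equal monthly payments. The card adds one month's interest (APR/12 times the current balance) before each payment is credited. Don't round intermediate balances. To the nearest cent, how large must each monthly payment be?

€160.19

Monthly rate r = 13.1%/12 = 1.09167% = 0.0109167.
Level-payment amortization: P = B₀·r / (1 − (1+r)^(−n)) = 5960.11·0.0109167 / (1 − 1.01092^(−48)).
Denominator 1 − (1+r)^(−48) = 0.406168981.
P = 65.0645 / 0.406168981 ≈ 160.19.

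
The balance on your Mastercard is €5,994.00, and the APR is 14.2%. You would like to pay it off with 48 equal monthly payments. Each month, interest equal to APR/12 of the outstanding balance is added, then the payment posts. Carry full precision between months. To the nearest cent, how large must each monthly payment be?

Monthly rate r = 14.2%/12 = 1.18333% = 0.0118333.
Level-payment amortization: P = B₀·r / (1 − (1+r)^(−n)) = 5994.00·0.0118333 / (1 − 1.01183^(−48)).
Denominator 1 − (1+r)^(−48) = 0.431449769.
P = 70.929 / 0.431449769 ≈ 164.40.

€164.40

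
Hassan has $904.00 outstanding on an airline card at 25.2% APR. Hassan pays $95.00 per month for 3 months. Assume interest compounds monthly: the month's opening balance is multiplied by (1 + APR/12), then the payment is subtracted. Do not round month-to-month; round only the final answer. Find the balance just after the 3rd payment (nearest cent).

Monthly rate r = 25.2%/12 = 2.1% = 0.021.
Each month: B ← B·(1+r) − $95.00.
Month 1: interest $18.98; balance after payment $827.98.
Month 2: interest $17.39; balance after payment $750.37.
Month 3: interest $15.76; balance after payment $671.13.

$671.13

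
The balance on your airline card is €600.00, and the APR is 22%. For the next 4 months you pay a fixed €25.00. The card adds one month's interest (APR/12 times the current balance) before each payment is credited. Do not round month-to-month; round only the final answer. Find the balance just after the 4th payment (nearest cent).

€542.44

Monthly rate r = 22%/12 = 1.83333% = 0.0183333.
Each month: B ← B·(1+r) − €25.00.
Month 1: interest €11.00; balance after payment €586.00.
Month 2: interest €10.74; balance after payment €571.74.
Month 3: interest €10.48; balance after payment €557.23.
Month 4: interest €10.22; balance after payment €542.44.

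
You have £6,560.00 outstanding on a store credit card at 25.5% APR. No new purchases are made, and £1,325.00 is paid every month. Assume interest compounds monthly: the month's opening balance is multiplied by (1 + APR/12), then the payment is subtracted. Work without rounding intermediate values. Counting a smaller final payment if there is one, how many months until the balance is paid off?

6 months

Monthly rate r = 25.5%/12 = 2.125% = 0.02125.
Recurrence: B ← B·(1+r) − £1,325.00.
Month 1: interest £139.40; balance after payment £5,374.40.
Month 2: interest £114.21; balance after payment £4,163.61.
Month 3: interest £88.48; balance after payment £2,927.08.
Month 4: interest £62.20; balance after payment £1,664.28.
Month 5: interest £35.37; balance after payment £374.65.
Month 6: interest £7.96; balance after payment £0.00.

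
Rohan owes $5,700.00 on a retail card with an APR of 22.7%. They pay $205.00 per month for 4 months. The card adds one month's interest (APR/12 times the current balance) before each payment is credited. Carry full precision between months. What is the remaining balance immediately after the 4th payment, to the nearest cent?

Monthly rate r = 22.7%/12 = 1.89167% = 0.0189167.
Each month: B ← B·(1+r) − $205.00.
Month 1: interest $107.82; balance after payment $5,602.82.
Month 2: interest $105.99; balance after payment $5,503.81.
Month 3: interest $104.11; balance after payment $5,402.93.
Month 4: interest $102.21; balance after payment $5,300.13.

$5,300.13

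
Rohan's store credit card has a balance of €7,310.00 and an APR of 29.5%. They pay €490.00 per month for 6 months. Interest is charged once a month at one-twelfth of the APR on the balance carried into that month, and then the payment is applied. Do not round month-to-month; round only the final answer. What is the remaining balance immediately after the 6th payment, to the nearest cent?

€5,329.98

Monthly rate r = 29.5%/12 = 2.45833% = 0.0245833.
Each month: B ← B·(1+r) − €490.00.
Month 1: interest €179.70; balance after payment €6,999.70.
Month 2: interest €172.08; balance after payment €6,681.78.
Month 3: interest €164.26; balance after payment €6,356.04.
Month 4: interest €156.25; balance after payment €6,022.29.
Month 5: interest €148.05; balance after payment €5,680.34.
Month 6: interest €139.64; balance after payment €5,329.98.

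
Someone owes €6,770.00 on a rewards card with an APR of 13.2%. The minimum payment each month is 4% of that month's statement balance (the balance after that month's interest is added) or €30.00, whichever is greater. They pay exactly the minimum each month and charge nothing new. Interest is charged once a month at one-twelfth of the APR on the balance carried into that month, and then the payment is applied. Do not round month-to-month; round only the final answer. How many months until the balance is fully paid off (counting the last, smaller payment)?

104 months

Monthly rate r = 13.2%/12 = 1.1% = 0.011.
While 4% of the post-interest balance exceeds €30.00, each month B ← (B·(1+r))·(1 − 0.04), i.e. B shrinks by the factor (1+r)·0.96 = 0.97056.
This holds for months 1–74. Entering month 75 the balance is €741.73; 4% of the post-interest balance is now below €30.00, so the flat €30.00 minimum applies from here.
From month 75 a fixed €30.00 at rate r clears €741.73 in 30 more payments. Total: 74 + 30 = 104 months.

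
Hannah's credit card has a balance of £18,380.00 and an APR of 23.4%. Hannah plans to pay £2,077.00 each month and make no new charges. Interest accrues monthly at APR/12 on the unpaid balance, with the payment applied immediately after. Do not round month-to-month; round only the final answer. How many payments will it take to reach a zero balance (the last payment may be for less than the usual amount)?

10 payments

Monthly rate r = 23.4%/12 = 1.95% = 0.0195.
Recurrence: B ← B·(1+r) − £2,077.00.
Month 1: interest £358.41; balance after payment £16,661.41.
Month 2: interest £324.90; balance after payment £14,909.31.
Closed form: n = −ln(1 − rB₀/P)/ln(1+r) = −ln(0.82744)/ln(1.0195) ≈ 9.808, so the balance reaches zero during payment 10.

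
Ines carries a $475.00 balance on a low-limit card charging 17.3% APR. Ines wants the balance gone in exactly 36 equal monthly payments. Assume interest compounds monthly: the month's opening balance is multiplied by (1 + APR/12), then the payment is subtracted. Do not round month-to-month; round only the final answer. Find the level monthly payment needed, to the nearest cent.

$17.01

Monthly rate r = 17.3%/12 = 1.44167% = 0.0144167.
Level-payment amortization: P = B₀·r / (1 − (1+r)^(−n)) = 475.00·0.0144167 / (1 − 1.01442^(−36)).
Denominator 1 − (1+r)^(−36) = 0.402675312.
P = 6.84792 / 0.402675312 ≈ 17.01.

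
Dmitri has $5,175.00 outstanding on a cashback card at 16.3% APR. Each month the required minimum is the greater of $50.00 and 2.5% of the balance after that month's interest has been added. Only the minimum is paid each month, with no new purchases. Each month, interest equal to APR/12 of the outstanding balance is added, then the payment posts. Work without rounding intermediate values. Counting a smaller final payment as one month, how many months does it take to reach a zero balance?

Monthly rate r = 16.3%/12 = 1.35833% = 0.0135833.
While 2.5% of the post-interest balance exceeds $50.00, each month B ← (B·(1+r))·(1 − 0.025), i.e. B shrinks by the factor (1+r)·0.975 = 0.98824.
This holds for months 1–82. Entering month 83 the balance is $1,962.30; 2.5% of the post-interest balance is now below $50.00, so the flat $50.00 minimum applies from here.
From month 83 a fixed $50.00 at rate r clears $1,962.30 in 57 more payments. Total: 82 + 57 = 139 months.

139 months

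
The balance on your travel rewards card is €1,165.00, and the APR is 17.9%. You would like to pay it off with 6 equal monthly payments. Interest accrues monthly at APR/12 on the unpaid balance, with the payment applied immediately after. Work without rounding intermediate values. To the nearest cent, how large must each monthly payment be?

€204.43

Monthly rate r = 17.9%/12 = 1.49167% = 0.0149167.
Level-payment amortization: P = B₀·r / (1 − (1+r)^(−n)) = 1165.00·0.0149167 / (1 − 1.01492^(−6)).
Denominator 1 − (1+r)^(−6) = 0.0850071646.
P = 17.3779 / 0.0850071646 ≈ 204.43.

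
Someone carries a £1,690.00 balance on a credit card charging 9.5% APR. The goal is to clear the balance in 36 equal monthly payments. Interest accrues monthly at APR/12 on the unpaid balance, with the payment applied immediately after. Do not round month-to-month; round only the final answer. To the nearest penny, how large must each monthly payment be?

£54.14

Monthly rate r = 9.5%/12 = 0.791667% = 0.00791667.
Level-payment amortization: P = B₀·r / (1 − (1+r)^(−n)) = 1690.00·0.00791667 / (1 − 1.00792^(−36)).
Denominator 1 − (1+r)^(−36) = 0.247141357.
P = 13.3792 / 0.247141357 ≈ 54.14.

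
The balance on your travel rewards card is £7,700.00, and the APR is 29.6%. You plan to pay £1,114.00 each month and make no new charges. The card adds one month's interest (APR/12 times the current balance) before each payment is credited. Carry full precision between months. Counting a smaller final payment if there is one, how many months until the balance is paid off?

8 payments

Monthly rate r = 29.6%/12 = 2.46667% = 0.0246667.
Recurrence: B ← B·(1+r) − £1,114.00.
Month 1: interest £189.93; balance after payment £6,775.93.
Month 2: interest £167.14; balance after payment £5,829.07.
Closed form: n = −ln(1 − rB₀/P)/ln(1+r) = −ln(0.8295)/ln(1.02467) ≈ 7.671, so the balance reaches zero during payment 8.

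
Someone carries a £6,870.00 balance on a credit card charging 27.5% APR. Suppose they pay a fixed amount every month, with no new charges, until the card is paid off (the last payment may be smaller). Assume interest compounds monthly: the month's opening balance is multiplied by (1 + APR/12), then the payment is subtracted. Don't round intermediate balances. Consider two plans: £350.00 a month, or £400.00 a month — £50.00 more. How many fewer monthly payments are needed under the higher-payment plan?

4 fewer payments

Monthly rate r = 27.5%/12 = 2.29167% = 0.0229167.
At £350.00/mo: n = ⌈−ln(1 − rB₀/P)/ln(1+r)⌉ = 27 payments (last £130.74); total interest = total paid − £6,870.00 = £2,360.74.
At £400.00/mo: 23 payments (last £30.84); total interest £1,960.84.
Payments saved = 27 − 23 = 4.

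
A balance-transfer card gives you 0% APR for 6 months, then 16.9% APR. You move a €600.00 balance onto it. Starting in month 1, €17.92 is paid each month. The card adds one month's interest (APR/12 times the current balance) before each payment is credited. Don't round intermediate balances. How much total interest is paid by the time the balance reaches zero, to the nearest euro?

€135

Promo months 1–6 at r₀ = 0%/12 = 0; months 7+ at r₁ = 16.9%/12 = 0.0140833.
After month 6 (no interest yet): B = €600.00 − 6·€17.92 = €492.48.
Then at r₁ with €17.92/mo: n₂ = −ln(1 − r₁·B/P)/ln(1+r₁) ≈ 35.00 → 35 more payments.
Total paid = 40·€17.92 + €17.89 = €734.69; interest = €734.69 − €600.00 = €134.69.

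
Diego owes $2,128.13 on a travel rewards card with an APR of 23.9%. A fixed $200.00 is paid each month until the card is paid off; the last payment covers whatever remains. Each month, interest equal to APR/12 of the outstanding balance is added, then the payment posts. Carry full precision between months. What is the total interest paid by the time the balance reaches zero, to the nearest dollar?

$287

Monthly rate r = 23.9%/12 = 1.99167% = 0.0199167.
Payoff takes n = ⌈−ln(1 − rB₀/P)/ln(1+r)⌉ = ⌈12.077⌉ = 13 payments; the last is $15.48.
Total paid = 12·$200.00 + $15.48 = $2,415.48.
Total interest = total paid − principal = $2,415.48 − $2,128.13 = $287.35.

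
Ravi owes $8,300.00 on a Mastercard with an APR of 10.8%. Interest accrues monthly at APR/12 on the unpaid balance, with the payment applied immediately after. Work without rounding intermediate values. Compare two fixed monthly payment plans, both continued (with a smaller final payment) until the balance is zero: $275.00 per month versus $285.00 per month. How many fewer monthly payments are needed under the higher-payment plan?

Monthly rate r = 10.8%/12 = 0.9% = 0.009.
At $275.00/mo: n = ⌈−ln(1 − rB₀/P)/ln(1+r)⌉ = 36 payments (last $103.54); total interest = total paid − $8,300.00 = $1,428.54.
At $285.00/mo: 34 payments (last $263.55); total interest $1,368.55.
Payments saved = 36 − 34 = 2.

2 fewer payments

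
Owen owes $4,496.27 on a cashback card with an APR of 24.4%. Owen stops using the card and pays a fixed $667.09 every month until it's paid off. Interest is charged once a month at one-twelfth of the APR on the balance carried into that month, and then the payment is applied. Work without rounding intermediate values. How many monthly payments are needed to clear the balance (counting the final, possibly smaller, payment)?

Monthly rate r = 24.4%/12 = 2.03333% = 0.0203333.
Recurrence: B ← B·(1+r) − $667.09.
Month 1: interest $91.42; balance after payment $3,920.60.
Month 2: interest $79.72; balance after payment $3,333.23.
Closed form: n = −ln(1 − rB₀/P)/ln(1+r) = −ln(0.86295)/ln(1.02033) ≈ 7.323, so the balance reaches zero during payment 8.

8 payments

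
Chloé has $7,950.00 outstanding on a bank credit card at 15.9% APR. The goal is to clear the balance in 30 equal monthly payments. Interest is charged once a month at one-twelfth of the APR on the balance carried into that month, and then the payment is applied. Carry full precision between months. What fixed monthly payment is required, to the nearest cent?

$322.88

Monthly rate r = 15.9%/12 = 1.325% = 0.01325.
Level-payment amortization: P = B₀·r / (1 − (1+r)^(−n)) = 7950.00·0.01325 / (1 − 1.01325^(−30)).
Denominator 1 − (1+r)^(−30) = 0.32624558.
P = 105.337 / 0.32624558 ≈ 322.88.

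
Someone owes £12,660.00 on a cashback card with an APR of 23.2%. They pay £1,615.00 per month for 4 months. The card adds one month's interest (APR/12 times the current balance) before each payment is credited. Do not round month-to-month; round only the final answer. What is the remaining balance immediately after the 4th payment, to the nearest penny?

Monthly rate r = 23.2%/12 = 1.93333% = 0.0193333.
Each month: B ← B·(1+r) − £1,615.00.
Month 1: interest £244.76; balance after payment £11,289.76.
Month 2: interest £218.27; balance after payment £9,893.03.
Month 3: interest £191.27; balance after payment £8,469.29.
Month 4: interest £163.74; balance after payment £7,018.03.

£7,018.03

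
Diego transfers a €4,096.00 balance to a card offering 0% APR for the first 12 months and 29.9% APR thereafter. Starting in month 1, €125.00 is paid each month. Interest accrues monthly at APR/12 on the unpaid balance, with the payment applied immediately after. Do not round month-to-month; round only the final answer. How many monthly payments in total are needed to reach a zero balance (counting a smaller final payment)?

Promo months 1–12 at r₀ = 0%/12 = 0; months 13+ at r₁ = 29.9%/12 = 0.0249167.
After month 12 (no interest yet): B = €4,096.00 − 12·€125.00 = €2,596.00.
Then at r₁ with €125.00/mo: n₂ = −ln(1 − r₁·B/P)/ln(1+r₁) ≈ 29.61 → 30 more payments.

42 payments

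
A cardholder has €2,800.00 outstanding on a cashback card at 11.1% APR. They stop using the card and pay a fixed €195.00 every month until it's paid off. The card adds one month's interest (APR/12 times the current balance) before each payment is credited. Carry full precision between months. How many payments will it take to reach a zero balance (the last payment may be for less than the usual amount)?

16 months

Monthly rate r = 11.1%/12 = 0.925% = 0.00925.
Recurrence: B ← B·(1+r) − €195.00.
Month 1: interest €25.90; balance after payment €2,630.90.
Month 2: interest €24.34; balance after payment €2,460.24.
Closed form: n = −ln(1 − rB₀/P)/ln(1+r) = −ln(0.86718)/ln(1.00925) ≈ 15.478, so the balance reaches zero during payment 16.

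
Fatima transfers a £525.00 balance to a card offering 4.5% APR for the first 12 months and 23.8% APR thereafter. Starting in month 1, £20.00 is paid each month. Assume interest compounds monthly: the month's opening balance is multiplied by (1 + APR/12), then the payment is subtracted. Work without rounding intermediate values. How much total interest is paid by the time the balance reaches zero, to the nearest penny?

Promo months 1–12 at r₀ = 4.5%/12 = 0.00375; months 13+ at r₁ = 23.8%/12 = 0.0198333.
After month 12: iterate B ← B·(1+r₀) − £20.00 for 12 months → £304.11.
Then at r₁ with £20.00/mo: n₂ = −ln(1 − r₁·B/P)/ln(1+r₁) ≈ 18.28 → 19 more payments.
Total paid = 30·£20.00 + £5.56 = £605.56; interest = £605.56 − £525.00 = £80.56.

£80.56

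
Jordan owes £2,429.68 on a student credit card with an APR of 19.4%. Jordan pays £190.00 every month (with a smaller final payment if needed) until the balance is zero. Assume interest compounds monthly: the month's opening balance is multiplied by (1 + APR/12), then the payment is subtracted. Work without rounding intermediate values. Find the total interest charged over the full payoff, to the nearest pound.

£315

Monthly rate r = 19.4%/12 = 1.61667% = 0.0161667.
Payoff takes n = ⌈−ln(1 − rB₀/P)/ln(1+r)⌉ = ⌈14.441⌉ = 15 payments; the last is £84.21.
Total paid = 14·£190.00 + £84.21 = £2,744.21.
Total interest = total paid − principal = £2,744.21 − £2,429.68 = £314.53.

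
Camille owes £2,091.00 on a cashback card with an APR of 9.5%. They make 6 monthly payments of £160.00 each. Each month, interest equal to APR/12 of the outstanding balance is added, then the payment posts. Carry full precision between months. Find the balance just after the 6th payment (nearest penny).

Monthly rate r = 9.5%/12 = 0.791667% = 0.00791667.
Each month: B ← B·(1+r) − £160.00.
Month 1: interest £16.55; balance after payment £1,947.55.
Month 2: interest £15.42; balance after payment £1,802.97.
Month 3: interest £14.27; balance after payment £1,657.25.
Month 4: interest £13.12; balance after payment £1,510.37.
Month 5: interest £11.96; balance after payment £1,362.32.
Month 6: interest £10.79; balance after payment £1,213.11.

£1,213.11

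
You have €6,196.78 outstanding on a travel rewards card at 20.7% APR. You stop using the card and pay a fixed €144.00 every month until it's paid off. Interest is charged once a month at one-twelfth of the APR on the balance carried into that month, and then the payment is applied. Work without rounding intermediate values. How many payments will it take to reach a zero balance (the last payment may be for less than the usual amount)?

80 payments

Monthly rate r = 20.7%/12 = 1.725% = 0.01725.
Recurrence: B ← B·(1+r) − €144.00.
Month 1: interest €106.89; balance after payment €6,159.67.
Month 2: interest €106.25; balance after payment €6,121.93.
Closed form: n = −ln(1 − rB₀/P)/ln(1+r) = −ln(0.25768)/ln(1.01725) ≈ 79.288, so the balance reaches zero during payment 80.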